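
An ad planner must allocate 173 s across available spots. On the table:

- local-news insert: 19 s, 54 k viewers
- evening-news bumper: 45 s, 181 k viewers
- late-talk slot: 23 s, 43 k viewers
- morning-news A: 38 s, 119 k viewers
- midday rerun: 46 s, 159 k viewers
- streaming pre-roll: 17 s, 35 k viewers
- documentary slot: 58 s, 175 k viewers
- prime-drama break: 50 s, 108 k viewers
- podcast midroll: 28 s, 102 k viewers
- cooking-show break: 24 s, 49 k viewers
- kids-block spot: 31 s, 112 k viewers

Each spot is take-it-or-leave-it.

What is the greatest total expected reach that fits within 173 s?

608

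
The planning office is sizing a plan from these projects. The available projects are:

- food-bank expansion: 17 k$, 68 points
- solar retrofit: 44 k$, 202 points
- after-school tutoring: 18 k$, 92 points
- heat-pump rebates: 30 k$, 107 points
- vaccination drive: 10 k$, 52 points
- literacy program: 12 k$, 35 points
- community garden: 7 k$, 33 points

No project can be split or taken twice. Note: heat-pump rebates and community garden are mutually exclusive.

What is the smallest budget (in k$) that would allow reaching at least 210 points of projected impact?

Need the lightest bundle worth ≥ 210.
food-bank expansion + after-school tutoring + vaccination drive: 212 projected impact at 45 k$.
No combination under 45 k$ hits 210.

45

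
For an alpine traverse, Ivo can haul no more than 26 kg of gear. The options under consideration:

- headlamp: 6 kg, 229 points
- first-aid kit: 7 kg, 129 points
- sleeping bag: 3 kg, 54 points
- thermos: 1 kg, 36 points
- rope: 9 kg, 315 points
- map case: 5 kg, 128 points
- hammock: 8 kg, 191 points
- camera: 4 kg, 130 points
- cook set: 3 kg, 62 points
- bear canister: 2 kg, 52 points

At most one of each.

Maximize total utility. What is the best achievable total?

854

A density-first pass picks headlamp + thermos + rope + camera + cook set + bear canister — 824 at 25 kg.
The 4 kg tied up in thermos and cook set is better spent on map case — total rises to 854 (26 kg).
Next best is headlamp + thermos + rope + map case + camera at 838 (25 kg) — short by 16.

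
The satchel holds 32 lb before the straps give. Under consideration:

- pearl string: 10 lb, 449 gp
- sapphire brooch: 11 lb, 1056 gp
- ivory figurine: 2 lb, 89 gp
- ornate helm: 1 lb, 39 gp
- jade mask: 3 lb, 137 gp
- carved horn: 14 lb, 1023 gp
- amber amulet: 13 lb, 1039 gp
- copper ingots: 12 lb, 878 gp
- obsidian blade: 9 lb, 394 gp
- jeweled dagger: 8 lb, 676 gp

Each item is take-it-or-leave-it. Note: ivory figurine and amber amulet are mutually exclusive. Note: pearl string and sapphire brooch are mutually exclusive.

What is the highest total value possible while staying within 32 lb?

2771

By value per lb: sapphire brooch 96.00, jeweled dagger 84.50, amber amulet 79.92, copper ingots 73.17 lead.
Taking sapphire brooch + amber amulet + jeweled dagger: 32 lb used, 2771 in value.
Next best is sapphire brooch + ornate helm + copper ingots + jeweled dagger at 2649 (32 lb) — short by 122.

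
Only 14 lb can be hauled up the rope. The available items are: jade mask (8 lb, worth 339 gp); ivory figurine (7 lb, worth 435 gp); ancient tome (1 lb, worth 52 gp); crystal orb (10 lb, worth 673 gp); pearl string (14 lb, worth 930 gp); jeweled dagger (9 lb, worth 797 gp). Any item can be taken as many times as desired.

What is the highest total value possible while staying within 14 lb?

Best packing: 5×ancient tome + jeweled dagger — 14 lb, 1057 total.
Nothing else within 14 lb beats 1057.

1057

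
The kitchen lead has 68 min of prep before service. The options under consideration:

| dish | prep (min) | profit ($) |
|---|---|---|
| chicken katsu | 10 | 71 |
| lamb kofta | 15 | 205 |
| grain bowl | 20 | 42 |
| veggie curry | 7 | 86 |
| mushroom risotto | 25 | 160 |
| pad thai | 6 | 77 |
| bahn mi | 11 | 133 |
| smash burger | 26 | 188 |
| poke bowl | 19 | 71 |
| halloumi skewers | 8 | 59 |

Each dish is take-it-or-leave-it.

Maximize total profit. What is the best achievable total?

689

The ratio heuristic lands on chicken katsu + lamb kofta + veggie curry + pad thai + bahn mi + halloumi skewers (631) but leaves 11 min idle.
Dropping chicken katsu and halloumi skewers frees 18 min; slotting in smash burger (26 min) lifts the total to 689 at 65 min.
Next best is chicken katsu + lamb kofta + pad thai + bahn mi + smash burger at 674 (68 min) — short by 15.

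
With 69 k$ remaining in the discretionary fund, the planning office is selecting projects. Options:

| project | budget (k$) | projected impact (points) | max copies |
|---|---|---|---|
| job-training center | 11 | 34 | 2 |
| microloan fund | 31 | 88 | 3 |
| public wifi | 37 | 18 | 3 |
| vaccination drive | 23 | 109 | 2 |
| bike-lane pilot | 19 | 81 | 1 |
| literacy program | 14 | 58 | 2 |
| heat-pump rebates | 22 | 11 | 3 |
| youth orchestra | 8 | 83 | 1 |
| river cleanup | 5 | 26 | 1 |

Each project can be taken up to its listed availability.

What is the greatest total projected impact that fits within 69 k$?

359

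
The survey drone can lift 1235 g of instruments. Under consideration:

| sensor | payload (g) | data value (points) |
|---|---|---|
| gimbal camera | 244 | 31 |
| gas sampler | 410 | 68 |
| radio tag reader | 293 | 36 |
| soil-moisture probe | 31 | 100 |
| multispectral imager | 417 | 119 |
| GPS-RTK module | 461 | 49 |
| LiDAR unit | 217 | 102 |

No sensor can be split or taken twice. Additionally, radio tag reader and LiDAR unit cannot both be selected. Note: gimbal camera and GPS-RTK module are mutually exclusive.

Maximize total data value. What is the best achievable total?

389

By data value per g: soil-moisture probe 3.23, LiDAR unit 0.47, multispectral imager 0.29 lead.
The ratio ordering already packs tightly: gas sampler + soil-moisture probe + multispectral imager + LiDAR unit, 1075 g, 389.
Nothing else feasible within 1235 g beats 389.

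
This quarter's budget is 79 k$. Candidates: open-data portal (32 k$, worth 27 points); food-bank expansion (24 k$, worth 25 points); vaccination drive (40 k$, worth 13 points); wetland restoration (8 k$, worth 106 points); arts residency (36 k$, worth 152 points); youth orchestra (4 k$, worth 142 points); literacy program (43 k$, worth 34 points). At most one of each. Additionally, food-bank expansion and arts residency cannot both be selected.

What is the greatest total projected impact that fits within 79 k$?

Ranking by ratio (projected impact/k$): youth orchestra 35.50, wetland restoration 13.25, arts residency 4.22, food-bank expansion 1.04.
Taking wetland restoration + arts residency + youth orchestra: 48 k$ used, 400 in projected impact.

400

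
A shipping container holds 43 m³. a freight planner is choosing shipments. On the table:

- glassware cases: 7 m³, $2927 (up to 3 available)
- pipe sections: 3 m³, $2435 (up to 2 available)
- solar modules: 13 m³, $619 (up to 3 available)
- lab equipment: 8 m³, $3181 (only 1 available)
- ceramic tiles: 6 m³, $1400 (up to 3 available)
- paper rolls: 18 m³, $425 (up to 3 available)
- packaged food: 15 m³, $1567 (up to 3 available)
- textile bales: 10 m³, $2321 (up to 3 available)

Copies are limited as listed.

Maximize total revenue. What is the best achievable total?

18232

Best packing: 3×glassware cases + 2×pipe sections + lab equipment + ceramic tiles — 41 m³, 18232 total.
The spare 2 m³ is too small for any remaining shipment, and no exchange beats 18232.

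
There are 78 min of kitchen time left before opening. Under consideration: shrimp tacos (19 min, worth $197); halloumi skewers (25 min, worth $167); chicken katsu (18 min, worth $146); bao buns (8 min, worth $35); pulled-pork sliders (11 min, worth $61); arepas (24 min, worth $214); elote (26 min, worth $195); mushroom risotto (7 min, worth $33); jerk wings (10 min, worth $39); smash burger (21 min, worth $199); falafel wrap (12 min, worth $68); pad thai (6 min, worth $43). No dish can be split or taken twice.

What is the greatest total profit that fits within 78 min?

688

By profit per min: shrimp tacos 10.37, smash burger 9.48, arepas 8.92, chicken katsu 8.11 lead.
Greedy by ratio would take shrimp tacos + arepas + mushroom risotto + smash burger + pad thai: 77 min used, total 686.
Replace mushroom risotto with bao buns: the trade gains 2 net, giving 688 at 78 min.
Next best is shrimp tacos + arepas + mushroom risotto + smash burger + pad thai at 686 (77 min) — short by 2.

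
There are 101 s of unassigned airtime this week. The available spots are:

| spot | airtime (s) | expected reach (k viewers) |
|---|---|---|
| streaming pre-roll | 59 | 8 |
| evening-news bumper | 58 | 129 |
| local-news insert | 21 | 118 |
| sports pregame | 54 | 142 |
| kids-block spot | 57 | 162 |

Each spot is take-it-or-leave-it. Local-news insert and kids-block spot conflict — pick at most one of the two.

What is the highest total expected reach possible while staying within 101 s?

260

Density check — local-news insert 5.62, kids-block spot 2.84, sports pregame 2.63, evening-news bumper 2.22 are the best per s.
Best packing: local-news insert + sports pregame — 75 s, 260 total.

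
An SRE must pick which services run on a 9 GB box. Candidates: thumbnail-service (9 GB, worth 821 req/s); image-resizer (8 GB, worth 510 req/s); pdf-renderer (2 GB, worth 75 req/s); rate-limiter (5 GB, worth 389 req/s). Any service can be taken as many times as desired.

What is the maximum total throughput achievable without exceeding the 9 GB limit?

821

The ratio ordering already packs tightly: thumbnail-service, 9 GB, 821.
No other feasible combination exceeds 821.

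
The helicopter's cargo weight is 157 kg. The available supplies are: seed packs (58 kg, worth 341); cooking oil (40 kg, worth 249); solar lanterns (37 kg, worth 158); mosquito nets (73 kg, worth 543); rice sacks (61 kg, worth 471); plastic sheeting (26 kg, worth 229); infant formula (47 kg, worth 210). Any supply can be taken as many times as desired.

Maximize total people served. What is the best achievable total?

1374

6×plastic sheeting uses 156 of the 157 kg and totals 1374.
The spare 1 kg is too small for any remaining supply, and no exchange beats 1374.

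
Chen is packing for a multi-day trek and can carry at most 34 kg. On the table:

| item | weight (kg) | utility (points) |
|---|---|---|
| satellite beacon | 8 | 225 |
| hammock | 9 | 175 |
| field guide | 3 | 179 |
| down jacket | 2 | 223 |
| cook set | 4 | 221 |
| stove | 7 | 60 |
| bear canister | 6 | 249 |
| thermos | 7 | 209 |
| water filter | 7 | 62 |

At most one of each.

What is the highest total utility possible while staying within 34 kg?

1306

Best packing: satellite beacon + field guide + down jacket + cook set + bear canister + thermos — 30 kg, 1306 total.
The spare 4 kg is too small for any remaining item, and no exchange beats 1306.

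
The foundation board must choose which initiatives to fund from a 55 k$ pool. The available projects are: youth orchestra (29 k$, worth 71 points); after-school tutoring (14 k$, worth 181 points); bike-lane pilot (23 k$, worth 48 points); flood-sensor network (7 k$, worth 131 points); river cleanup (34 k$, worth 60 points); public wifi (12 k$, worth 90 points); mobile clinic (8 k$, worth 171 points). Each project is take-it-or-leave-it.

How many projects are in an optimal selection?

The maximum projected impact within 55 k$ is 573.
after-school tutoring + flood-sensor network + public wifi + mobile clinic hits 573 at 41 k$.
Any selection reaching 573 contains exactly 4 projects.

4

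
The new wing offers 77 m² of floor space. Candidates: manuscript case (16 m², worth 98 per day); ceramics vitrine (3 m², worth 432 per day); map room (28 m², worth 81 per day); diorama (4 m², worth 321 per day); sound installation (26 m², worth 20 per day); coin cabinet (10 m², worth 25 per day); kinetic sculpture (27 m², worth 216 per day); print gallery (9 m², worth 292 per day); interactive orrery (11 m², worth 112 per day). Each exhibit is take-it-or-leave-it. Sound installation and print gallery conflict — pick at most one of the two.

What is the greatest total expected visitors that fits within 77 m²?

Ranking by ratio (expected visitors/m²): ceramics vitrine 144.00, diorama 80.25, print gallery 32.44, interactive orrery 10.18.
Manuscript case + ceramics vitrine + diorama + kinetic sculpture + print gallery + interactive orrery uses 70 of the 77 m² and totals 1471.

1471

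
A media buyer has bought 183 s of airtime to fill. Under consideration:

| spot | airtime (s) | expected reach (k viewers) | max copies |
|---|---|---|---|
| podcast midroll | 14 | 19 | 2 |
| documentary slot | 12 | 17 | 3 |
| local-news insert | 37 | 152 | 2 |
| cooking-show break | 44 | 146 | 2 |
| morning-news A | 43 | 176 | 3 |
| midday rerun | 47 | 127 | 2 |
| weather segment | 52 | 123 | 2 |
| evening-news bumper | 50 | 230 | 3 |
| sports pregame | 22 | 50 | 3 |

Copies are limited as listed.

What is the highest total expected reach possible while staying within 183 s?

Density check — evening-news bumper 4.60, local-news insert 4.11, morning-news A 4.09, cooking-show break 3.32 are the best per s.
A density-first pass picks 3×evening-news bumper + sports pregame — 740 at 172 s.
Replace evening-news bumper and sports pregame with local-news insert + morning-news A: the trade gains 48 net, giving 788 at 180 s.
That's the maximum — no swap from here does better than 788.

788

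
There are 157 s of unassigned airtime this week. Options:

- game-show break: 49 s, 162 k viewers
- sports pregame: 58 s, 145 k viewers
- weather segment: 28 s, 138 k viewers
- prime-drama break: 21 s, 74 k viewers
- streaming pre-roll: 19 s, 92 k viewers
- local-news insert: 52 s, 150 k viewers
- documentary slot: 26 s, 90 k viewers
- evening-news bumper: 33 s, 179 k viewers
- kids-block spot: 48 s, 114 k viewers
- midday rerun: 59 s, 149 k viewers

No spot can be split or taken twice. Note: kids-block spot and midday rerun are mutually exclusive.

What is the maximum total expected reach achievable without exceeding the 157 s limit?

661

Filling by ratio: weather segment + prime-drama break + streaming pre-roll + documentary slot + evening-news bumper for 573, with 30 s left unused.
Dropping prime-drama break frees 21 s; slotting in game-show break (49 s) lifts the total to 661 at 155 s.
Nothing else feasible within 157 s beats 661.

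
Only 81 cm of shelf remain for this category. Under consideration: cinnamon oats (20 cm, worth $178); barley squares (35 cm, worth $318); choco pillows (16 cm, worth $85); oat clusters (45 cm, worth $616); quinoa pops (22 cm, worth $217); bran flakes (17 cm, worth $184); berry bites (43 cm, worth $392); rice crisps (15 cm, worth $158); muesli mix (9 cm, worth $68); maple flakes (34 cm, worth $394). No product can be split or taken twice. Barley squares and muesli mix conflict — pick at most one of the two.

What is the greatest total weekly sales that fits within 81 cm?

By weekly sales per cm: oat clusters 13.69, maple flakes 11.59, bran flakes 10.82, rice crisps 10.53 lead.
Taking oat clusters + maple flakes: 79 cm used, 1010 in weekly sales.
Next best is oat clusters + bran flakes + rice crisps at 958 (77 cm) — short by 52.

1010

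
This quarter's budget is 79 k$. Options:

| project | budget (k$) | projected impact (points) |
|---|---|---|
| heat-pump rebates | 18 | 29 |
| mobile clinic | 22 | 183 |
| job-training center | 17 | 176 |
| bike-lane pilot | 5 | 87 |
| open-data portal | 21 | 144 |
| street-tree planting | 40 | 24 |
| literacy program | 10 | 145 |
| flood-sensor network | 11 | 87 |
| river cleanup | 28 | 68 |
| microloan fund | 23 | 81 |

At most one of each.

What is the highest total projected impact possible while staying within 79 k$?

A density-first pass picks mobile clinic + job-training center + bike-lane pilot + literacy program + flood-sensor network — 678 at 65 k$.
Replace flood-sensor network with open-data portal: the trade gains 57 net, giving 735 at 75 k$.

735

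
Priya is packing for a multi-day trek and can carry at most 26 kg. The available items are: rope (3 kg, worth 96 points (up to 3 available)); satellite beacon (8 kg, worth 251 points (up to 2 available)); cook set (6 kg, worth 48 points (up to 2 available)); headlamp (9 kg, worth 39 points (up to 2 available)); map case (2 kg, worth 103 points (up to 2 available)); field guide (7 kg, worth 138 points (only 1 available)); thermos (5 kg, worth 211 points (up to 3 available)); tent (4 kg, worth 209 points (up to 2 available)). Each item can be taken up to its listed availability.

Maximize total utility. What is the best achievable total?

1154

Filling by ratio: rope + 2×map case + 2×thermos + 2×tent for 1142, with 1 kg left unused.
Replace rope and map case with thermos: the trade gains 12 net, giving 1154 at 25 kg.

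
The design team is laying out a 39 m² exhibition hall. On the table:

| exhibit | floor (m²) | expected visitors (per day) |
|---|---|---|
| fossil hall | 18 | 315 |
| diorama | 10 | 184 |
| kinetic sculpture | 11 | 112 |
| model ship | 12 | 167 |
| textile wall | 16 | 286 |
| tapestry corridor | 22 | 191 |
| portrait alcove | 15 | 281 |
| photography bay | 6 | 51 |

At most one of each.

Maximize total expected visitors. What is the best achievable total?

A density-first pass picks diorama + model ship + portrait alcove — 632 at 37 m².
Replace diorama and model ship with fossil hall + photography bay: the trade gains 15 net, giving 647 at 39 m².
That's the maximum — no swap from here does better than 647.

647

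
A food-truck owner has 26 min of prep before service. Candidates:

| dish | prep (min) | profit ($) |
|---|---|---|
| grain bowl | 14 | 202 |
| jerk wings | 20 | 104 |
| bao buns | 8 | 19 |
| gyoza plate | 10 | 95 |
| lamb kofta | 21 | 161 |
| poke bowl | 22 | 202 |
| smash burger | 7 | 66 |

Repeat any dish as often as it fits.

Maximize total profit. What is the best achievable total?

By profit per min: grain bowl 14.43, gyoza plate 9.50, smash burger 9.43 lead.
Best packing: grain bowl + gyoza plate — 24 min, 297 total.
Every other selection either busts 26 min or fails to beat 297.

297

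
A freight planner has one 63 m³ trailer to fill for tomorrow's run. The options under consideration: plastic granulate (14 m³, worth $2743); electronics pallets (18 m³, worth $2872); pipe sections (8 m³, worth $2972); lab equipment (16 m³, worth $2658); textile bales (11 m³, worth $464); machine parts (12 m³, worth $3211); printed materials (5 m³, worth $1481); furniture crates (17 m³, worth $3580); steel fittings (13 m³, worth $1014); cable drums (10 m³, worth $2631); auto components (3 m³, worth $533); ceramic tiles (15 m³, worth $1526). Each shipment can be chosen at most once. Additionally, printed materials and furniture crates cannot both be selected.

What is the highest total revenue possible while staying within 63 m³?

By revenue per m³: pipe sections 371.50, printed materials 296.20, machine parts 267.58 lead.
Best packing: plastic granulate + pipe sections + machine parts + furniture crates + cable drums — 61 m³, 15137 total.
Next best is pipe sections + lab equipment + machine parts + furniture crates + cable drums at 15052 (63 m³) — short by 85.

15137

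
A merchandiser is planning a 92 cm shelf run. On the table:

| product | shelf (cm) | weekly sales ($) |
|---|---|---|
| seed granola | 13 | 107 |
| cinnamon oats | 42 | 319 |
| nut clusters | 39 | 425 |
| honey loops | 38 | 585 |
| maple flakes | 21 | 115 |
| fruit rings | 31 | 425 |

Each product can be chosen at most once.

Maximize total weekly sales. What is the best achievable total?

1125

By weekly sales per cm: honey loops 15.39, fruit rings 13.71, nut clusters 10.90, seed granola 8.23 lead.
Greedy by ratio would take seed granola + honey loops + fruit rings: 82 cm used, total 1117.
Dropping seed granola frees 13 cm; slotting in maple flakes (21 cm) lifts the total to 1125 at 90 cm.
Every other selection either busts 92 cm or fails to beat 1125.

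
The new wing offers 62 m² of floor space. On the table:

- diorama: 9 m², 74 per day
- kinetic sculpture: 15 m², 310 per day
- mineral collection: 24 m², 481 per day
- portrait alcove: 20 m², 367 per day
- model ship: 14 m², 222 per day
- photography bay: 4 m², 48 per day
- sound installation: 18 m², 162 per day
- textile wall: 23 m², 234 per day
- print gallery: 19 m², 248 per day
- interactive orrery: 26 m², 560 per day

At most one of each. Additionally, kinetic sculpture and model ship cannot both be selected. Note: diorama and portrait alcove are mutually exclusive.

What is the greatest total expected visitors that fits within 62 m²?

Density check — interactive orrery 21.54, kinetic sculpture 20.67, mineral collection 20.04 are the best per m².
Best packing: kinetic sculpture + portrait alcove + interactive orrery — 61 m², 1237 total.
Runner-up kinetic sculpture + mineral collection + portrait alcove tops out at 1158.

1237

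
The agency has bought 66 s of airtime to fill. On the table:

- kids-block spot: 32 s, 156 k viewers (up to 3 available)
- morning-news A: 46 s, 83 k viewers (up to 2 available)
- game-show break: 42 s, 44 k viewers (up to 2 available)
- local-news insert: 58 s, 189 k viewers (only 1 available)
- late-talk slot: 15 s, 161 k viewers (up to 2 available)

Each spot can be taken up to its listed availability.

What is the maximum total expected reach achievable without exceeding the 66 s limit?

Density check — late-talk slot 10.73, kids-block spot 4.88, local-news insert 3.26, morning-news A 1.80 are the best per s.
Best packing: kids-block spot + 2×late-talk slot — 62 s, 478 total.
That's the maximum — no swap from here does better than 478.

478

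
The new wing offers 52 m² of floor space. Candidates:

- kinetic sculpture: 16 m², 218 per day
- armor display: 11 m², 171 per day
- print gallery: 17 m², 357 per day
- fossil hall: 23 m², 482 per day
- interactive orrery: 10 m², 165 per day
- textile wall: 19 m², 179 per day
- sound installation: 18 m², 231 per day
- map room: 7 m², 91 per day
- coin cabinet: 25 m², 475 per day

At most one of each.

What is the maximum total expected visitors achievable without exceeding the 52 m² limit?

1010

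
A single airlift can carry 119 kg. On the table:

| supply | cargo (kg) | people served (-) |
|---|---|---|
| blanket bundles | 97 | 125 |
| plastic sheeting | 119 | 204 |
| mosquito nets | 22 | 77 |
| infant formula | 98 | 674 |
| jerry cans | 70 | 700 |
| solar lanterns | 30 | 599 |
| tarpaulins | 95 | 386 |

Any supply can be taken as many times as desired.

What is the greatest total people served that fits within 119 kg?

1874

By people served per kg: solar lanterns 19.97, jerry cans 10.00, infant formula 6.88 lead.
Best packing: mosquito nets + 3×solar lanterns — 112 kg, 1874 total.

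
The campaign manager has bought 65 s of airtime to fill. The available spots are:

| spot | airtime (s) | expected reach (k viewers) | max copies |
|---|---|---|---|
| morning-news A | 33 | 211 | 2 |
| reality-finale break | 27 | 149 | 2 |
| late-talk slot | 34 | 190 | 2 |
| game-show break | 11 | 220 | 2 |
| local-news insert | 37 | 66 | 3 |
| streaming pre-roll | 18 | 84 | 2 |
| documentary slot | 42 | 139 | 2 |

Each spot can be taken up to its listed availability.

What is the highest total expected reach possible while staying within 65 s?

651

Ranking by ratio (expected reach/s): game-show break 20.00, morning-news A 6.39, late-talk slot 5.59.
Best packing: morning-news A + 2×game-show break — 55 s, 651 total.
Every other selection either busts 65 s or exceeds an availability limit or fails to beat 651.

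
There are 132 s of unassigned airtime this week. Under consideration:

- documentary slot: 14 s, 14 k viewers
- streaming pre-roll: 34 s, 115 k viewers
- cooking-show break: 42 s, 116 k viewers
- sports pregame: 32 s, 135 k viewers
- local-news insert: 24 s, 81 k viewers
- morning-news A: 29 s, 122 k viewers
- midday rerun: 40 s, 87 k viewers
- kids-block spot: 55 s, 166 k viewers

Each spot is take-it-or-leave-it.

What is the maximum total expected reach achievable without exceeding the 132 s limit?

454

Taking the top-ratio spots first gives streaming pre-roll + sports pregame + local-news insert + morning-news A for 453 (119 s).
The 34 s tied up in streaming pre-roll is better spent on cooking-show break — total rises to 454 (127 s).
The spare 5 s is too small for any remaining spot, and no exchange beats 454.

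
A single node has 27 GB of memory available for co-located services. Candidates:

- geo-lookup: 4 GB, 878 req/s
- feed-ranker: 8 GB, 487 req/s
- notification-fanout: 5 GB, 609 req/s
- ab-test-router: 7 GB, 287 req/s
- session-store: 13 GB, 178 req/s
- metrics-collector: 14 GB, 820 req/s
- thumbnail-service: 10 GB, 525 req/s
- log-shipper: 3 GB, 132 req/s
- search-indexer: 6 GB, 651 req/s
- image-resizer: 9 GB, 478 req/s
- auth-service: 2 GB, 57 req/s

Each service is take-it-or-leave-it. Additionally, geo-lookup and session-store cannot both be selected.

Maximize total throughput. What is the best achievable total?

Ranking by ratio (throughput/GB): geo-lookup 219.50, notification-fanout 121.80, search-indexer 108.50.
The ratio ordering already packs tightly: geo-lookup + feed-ranker + notification-fanout + log-shipper + search-indexer, 26 GB, 2757.

2757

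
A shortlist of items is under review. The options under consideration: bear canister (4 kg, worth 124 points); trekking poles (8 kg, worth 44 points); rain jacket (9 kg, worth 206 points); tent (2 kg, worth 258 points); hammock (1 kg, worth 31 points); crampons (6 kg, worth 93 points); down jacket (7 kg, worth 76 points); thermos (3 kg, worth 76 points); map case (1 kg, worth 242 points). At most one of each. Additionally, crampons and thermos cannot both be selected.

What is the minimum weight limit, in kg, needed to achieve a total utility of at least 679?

Minimise kg subject to total utility ≥ 679.
Taking bear canister + tent + thermos + map case gives 700 (≥ 679) for 10 kg.
Below 10 kg the best achievable stays under 679.

10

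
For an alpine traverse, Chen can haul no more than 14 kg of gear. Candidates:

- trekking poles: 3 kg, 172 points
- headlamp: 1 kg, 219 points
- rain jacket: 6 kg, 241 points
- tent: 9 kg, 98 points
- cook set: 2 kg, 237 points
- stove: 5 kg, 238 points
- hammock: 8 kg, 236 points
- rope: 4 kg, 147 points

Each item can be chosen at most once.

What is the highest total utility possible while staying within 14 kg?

935

Filling by ratio: trekking poles + headlamp + cook set + stove for 866, with 3 kg left unused.
Dropping trekking poles frees 3 kg; slotting in rain jacket (6 kg) lifts the total to 935 at 14 kg.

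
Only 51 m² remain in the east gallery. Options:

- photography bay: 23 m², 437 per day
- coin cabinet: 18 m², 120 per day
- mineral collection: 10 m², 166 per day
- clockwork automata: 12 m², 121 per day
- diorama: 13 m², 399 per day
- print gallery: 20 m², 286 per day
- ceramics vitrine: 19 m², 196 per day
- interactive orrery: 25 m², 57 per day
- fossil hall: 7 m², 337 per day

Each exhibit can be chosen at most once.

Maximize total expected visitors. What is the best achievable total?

1188

Filling by ratio: photography bay + diorama + fossil hall for 1173, with 8 m² left unused.
Replace photography bay with mineral collection + print gallery: the trade gains 15 net, giving 1188 at 50 m².
Nothing else within 51 m² beats 1188.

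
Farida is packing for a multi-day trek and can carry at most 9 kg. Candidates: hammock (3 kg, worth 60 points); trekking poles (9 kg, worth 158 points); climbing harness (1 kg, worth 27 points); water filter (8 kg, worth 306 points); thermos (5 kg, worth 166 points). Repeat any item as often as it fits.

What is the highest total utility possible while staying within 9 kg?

333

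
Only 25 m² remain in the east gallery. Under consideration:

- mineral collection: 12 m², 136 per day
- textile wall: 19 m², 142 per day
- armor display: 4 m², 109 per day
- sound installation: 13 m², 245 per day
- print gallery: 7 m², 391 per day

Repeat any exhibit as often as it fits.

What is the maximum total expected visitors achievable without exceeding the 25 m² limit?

1282

Density check — print gallery 55.86, armor display 27.25, sound installation 18.85 are the best per m².
Armor display + 3×print gallery uses 25 of the 25 m² and totals 1282.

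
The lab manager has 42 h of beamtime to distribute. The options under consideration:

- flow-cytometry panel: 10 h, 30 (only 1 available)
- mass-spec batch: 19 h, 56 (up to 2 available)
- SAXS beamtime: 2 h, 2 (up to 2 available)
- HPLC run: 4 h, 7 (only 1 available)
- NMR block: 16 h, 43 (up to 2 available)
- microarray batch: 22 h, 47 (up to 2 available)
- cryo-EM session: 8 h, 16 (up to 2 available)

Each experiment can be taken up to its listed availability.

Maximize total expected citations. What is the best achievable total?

119

A density-first pass picks flow-cytometry panel + mass-spec batch + HPLC run + cryo-EM session — 109 at 41 h.
Dropping flow-cytometry panel and cryo-EM session frees 18 h; slotting in mass-spec batch (19 h) lifts the total to 119 at 42 h.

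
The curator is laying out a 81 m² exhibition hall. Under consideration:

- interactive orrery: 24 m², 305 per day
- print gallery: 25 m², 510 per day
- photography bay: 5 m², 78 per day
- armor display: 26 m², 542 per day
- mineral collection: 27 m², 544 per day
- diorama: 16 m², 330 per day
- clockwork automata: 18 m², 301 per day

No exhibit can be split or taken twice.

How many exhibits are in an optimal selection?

Optimal total is 1596.
print gallery + armor display + mineral collection hits 1596 at 78 m².
All optima have 3 exhibits.

3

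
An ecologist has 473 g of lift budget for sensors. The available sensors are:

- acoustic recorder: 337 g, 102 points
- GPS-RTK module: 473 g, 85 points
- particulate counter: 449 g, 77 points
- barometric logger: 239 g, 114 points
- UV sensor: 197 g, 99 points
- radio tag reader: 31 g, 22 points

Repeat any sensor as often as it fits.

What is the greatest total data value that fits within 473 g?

Density check — radio tag reader 0.71, UV sensor 0.50, barometric logger 0.48 are the best per g.
The ratio ordering already packs tightly: 15×radio tag reader, 465 g, 330.
The spare 8 g is too small for any remaining sensor, and no exchange beats 330.

330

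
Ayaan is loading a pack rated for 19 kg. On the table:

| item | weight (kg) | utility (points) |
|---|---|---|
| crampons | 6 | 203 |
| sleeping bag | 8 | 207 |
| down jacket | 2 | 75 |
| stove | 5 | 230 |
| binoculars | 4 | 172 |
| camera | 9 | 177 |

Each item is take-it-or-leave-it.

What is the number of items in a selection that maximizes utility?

4

The maximum utility within 19 kg is 684.
One optimal bundle: sleeping bag + down jacket + stove + binoculars (19 kg).
Every optimal selection uses 4 items.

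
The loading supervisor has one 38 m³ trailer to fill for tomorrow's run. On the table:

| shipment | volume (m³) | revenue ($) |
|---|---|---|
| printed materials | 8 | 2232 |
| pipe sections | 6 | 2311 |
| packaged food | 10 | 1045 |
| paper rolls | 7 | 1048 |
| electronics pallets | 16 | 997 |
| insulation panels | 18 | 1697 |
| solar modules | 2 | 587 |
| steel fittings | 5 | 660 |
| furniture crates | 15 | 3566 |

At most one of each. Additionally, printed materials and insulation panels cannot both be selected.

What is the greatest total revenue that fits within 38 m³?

Taking printed materials + pipe sections + paper rolls + solar modules + furniture crates: 38 m³ used, 9744 in revenue.
Nothing else feasible within 38 m³ beats 9744.

9744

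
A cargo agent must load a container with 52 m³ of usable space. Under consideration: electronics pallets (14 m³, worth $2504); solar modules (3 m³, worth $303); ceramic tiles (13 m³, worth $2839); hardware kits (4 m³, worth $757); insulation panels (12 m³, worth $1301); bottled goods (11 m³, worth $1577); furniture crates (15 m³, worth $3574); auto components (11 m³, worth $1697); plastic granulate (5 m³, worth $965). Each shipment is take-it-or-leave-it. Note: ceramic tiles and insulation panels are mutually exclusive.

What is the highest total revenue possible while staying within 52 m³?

Taking electronics pallets + ceramic tiles + hardware kits + furniture crates + plastic granulate: 51 m³ used, 10639 in revenue.
Nothing else feasible within 52 m³ beats 10639.

10639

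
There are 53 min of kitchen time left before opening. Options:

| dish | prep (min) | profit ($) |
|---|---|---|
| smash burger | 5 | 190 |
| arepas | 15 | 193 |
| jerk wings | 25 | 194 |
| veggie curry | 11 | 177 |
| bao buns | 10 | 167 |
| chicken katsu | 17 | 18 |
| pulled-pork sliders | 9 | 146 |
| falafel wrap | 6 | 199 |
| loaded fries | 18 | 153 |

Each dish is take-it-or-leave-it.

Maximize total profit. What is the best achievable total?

926

The ratio heuristic lands on smash burger + veggie curry + bao buns + pulled-pork sliders + falafel wrap (879) but leaves 12 min idle.
Dropping pulled-pork sliders frees 9 min; slotting in arepas (15 min) lifts the total to 926 at 47 min.
Next best is smash burger + arepas + veggie curry + pulled-pork sliders + falafel wrap at 905 (46 min) — short by 21.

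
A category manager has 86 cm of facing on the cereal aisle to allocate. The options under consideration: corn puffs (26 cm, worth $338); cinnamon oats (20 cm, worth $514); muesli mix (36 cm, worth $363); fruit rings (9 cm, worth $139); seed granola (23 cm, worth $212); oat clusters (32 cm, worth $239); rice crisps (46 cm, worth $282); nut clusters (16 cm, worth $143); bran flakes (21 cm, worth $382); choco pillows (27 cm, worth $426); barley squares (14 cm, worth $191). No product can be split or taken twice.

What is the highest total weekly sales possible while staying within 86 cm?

Filling by ratio: cinnamon oats + fruit rings + bran flakes + choco pillows for 1461, with 9 cm left unused.
Replace fruit rings with barley squares: the trade gains 52 net, giving 1513 at 82 cm.
Every other selection either busts 86 cm or fails to beat 1513.

1513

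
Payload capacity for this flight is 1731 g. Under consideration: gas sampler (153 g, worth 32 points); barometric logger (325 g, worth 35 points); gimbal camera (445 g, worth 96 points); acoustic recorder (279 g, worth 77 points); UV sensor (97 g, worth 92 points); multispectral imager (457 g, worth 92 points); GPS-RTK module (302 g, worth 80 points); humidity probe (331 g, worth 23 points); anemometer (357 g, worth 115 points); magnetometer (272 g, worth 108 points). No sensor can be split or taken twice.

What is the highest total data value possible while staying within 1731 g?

523

Density check — UV sensor 0.95, magnetometer 0.40, anemometer 0.32 are the best per g.
Filling by ratio: gas sampler + acoustic recorder + UV sensor + GPS-RTK module + anemometer + magnetometer for 504, with 271 g left unused.
Dropping acoustic recorder frees 279 g; slotting in gimbal camera (445 g) lifts the total to 523 at 1626 g.
The closest alternative, gas sampler + gimbal camera + acoustic recorder + UV sensor + anemometer + magnetometer, reaches only 520.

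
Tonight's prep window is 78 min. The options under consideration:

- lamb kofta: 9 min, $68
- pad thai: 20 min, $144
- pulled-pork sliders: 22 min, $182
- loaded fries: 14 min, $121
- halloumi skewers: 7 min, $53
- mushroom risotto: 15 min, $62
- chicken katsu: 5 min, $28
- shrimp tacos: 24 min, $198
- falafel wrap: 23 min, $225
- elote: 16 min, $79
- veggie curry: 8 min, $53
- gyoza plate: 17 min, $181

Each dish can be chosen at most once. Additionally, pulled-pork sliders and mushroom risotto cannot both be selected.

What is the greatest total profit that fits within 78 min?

Density check — gyoza plate 10.65, falafel wrap 9.78, loaded fries 8.64, pulled-pork sliders 8.27 are the best per min.
The ratio heuristic lands on pulled-pork sliders + loaded fries + falafel wrap + gyoza plate (709) but leaves 2 min idle.
The 22 min tied up in pulled-pork sliders is better spent on shrimp tacos — total rises to 725 (78 min).
The closest alternative, pulled-pork sliders + loaded fries + falafel wrap + gyoza plate, reaches only 709.

725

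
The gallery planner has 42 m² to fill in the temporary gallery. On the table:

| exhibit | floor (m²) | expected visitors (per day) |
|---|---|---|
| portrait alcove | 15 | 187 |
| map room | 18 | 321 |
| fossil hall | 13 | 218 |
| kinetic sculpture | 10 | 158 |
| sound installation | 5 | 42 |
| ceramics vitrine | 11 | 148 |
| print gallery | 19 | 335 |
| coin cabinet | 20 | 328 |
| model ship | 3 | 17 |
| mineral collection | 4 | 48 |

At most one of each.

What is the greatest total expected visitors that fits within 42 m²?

Filling by ratio: map room + print gallery + mineral collection for 704, with 1 m² left unused.
Dropping map room and mineral collection frees 22 m²; slotting in fossil hall + kinetic sculpture (23 m²) lifts the total to 711 at 42 m².

711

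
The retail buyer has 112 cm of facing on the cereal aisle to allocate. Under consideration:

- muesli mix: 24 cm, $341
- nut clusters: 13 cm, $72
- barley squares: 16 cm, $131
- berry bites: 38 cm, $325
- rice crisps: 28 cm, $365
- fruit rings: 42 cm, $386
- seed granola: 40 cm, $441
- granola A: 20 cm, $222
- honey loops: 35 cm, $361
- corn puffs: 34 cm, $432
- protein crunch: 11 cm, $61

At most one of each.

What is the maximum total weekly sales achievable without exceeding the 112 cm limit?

1369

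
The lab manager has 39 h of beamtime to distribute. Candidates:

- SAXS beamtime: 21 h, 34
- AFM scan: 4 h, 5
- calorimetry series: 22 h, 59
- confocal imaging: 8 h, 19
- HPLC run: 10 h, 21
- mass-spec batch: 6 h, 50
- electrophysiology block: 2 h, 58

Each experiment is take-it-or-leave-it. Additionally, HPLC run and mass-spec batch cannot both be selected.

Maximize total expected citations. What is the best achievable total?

186

By expected citations per h: electrophysiology block 29.00, mass-spec batch 8.33, calorimetry series 2.68 lead.
Taking calorimetry series + confocal imaging + mass-spec batch + electrophysiology block: 38 h used, 186 in expected citations.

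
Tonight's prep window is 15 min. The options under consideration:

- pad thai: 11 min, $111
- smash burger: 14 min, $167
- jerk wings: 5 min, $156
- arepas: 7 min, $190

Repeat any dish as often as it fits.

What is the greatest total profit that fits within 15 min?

468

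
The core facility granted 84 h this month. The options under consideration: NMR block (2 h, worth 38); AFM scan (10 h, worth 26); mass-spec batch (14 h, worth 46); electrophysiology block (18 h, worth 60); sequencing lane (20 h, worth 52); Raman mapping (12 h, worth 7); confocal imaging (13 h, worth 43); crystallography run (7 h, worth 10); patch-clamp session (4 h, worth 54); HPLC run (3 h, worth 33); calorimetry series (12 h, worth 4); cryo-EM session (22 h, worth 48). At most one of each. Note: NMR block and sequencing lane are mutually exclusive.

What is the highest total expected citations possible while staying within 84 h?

Density check — NMR block 19.00, patch-clamp session 13.50, HPLC run 11.00 are the best per h.
Best packing: NMR block + mass-spec batch + electrophysiology block + confocal imaging + crystallography run + patch-clamp session + HPLC run + cryo-EM session — 83 h, 332 total.
Runner-up NMR block + mass-spec batch + electrophysiology block + confocal imaging + patch-clamp session + HPLC run + cryo-EM session tops out at 322.

332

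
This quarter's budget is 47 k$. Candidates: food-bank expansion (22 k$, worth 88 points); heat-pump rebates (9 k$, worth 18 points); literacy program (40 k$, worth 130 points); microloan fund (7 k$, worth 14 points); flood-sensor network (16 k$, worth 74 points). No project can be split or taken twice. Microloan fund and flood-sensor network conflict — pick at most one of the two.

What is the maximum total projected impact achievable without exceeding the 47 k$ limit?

180

Density check — flood-sensor network 4.62, food-bank expansion 4.00, literacy program 3.25 are the best per k$.
Food-bank expansion + heat-pump rebates + flood-sensor network uses 47 of the 47 k$ and totals 180.
The closest alternative, food-bank expansion + flood-sensor network, reaches only 162.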